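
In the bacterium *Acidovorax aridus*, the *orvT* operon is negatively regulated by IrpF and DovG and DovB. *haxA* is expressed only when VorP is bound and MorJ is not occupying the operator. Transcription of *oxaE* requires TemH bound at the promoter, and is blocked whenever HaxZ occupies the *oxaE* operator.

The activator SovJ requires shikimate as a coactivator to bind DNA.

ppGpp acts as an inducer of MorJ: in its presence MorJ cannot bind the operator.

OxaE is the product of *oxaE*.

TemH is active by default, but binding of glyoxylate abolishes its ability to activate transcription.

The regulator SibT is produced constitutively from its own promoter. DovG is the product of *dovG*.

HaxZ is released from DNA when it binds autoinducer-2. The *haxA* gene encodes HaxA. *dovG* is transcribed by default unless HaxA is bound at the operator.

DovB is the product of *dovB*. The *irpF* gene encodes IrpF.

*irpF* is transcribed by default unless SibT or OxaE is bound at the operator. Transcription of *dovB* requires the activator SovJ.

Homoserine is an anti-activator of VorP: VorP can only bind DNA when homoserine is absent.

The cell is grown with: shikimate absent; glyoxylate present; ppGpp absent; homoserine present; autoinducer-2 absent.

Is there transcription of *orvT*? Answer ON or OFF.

OFF

SibT is produced constitutively and is active.
Autoinducer-2 is absent, so HaxZ is active.
Glyoxylate is present, so TemH is inactive.
With repressor HaxZ bound, *oxaE* is not transcribed.
So OxaE is not produced.
With repressor SibT bound, *irpF* is not transcribed.
So IrpF is not produced.
ppGpp is absent, so MorJ is active.
Homoserine is present, so VorP is inactive.
With repressor MorJ bound, *haxA* is not transcribed.
So HaxA is not produced.
With no repressor bound, *dovG* is transcribed.
So DovG is produced and active.
Shikimate is absent, so SovJ is inactive.
Required activator SovJ is absent, so *dovB* is not transcribed.
So DovB is not produced.
With repressor DovG bound, *orvT* is not transcribed.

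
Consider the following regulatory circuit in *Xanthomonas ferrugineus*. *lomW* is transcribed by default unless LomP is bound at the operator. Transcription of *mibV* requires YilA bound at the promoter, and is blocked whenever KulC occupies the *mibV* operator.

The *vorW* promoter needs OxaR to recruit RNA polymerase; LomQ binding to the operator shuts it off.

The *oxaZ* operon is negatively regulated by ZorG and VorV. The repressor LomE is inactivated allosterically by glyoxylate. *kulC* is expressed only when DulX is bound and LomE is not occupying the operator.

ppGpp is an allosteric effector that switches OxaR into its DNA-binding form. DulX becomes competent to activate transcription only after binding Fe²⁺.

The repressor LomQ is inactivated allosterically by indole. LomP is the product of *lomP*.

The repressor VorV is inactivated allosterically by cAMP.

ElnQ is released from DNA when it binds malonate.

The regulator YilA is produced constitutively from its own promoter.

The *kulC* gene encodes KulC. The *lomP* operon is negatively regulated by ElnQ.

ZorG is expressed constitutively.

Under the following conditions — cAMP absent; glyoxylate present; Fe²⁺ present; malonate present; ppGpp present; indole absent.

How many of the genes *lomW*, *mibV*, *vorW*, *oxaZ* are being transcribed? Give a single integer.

0

Malonate is present, so ElnQ is inactive.
With no repressor bound, *lomP* is transcribed.
So LomP is produced and active.
With repressor LomP bound, *lomW* is not transcribed.
→ *lomW* is OFF.
Glyoxylate is present, so LomE is inactive.
Fe²⁺ is present, so DulX is active.
No repressor is bound and DulX is active, so *kulC* is transcribed.
So KulC is produced and active.
YilA is produced constitutively and is active.
With repressor KulC bound, *mibV* is not transcribed.
→ *mibV* is OFF.
ppGpp is present, so OxaR is active.
Indole is absent, so LomQ is active.
With repressor LomQ bound, *vorW* is not transcribed.
→ *vorW* is OFF.
ZorG is produced constitutively and is active.
cAMP is absent, so VorV is active.
With repressor ZorG bound, *oxaZ* is not transcribed.
→ *oxaZ* is OFF.
0 of the 4 genes are transcribed.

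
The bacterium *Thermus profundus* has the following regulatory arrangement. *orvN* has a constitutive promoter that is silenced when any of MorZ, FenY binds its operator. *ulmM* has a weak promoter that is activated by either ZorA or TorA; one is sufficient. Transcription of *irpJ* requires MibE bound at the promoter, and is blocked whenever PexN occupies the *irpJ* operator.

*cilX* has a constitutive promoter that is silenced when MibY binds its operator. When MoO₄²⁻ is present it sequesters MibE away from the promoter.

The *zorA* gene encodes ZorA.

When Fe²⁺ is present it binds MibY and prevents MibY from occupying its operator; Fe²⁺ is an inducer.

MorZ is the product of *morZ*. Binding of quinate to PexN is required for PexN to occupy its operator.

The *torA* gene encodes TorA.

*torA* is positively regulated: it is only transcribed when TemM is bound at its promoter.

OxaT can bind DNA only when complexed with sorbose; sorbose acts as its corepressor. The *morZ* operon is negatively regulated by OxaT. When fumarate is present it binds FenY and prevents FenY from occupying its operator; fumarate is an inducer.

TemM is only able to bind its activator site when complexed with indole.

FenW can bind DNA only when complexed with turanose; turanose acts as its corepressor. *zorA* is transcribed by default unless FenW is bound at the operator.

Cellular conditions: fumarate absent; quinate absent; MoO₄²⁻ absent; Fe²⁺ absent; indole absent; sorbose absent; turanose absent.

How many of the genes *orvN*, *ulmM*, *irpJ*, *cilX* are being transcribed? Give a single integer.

2

Sorbose is absent, so OxaT is inactive.
With no repressor bound, *morZ* is transcribed.
So MorZ is produced and active.
Fumarate is absent, so FenY is active.
With repressor MorZ bound, *orvN* is not transcribed.
→ *orvN* is OFF.
Turanose is absent, so FenW is inactive.
With no repressor bound, *zorA* is transcribed.
So ZorA is produced and active.
Indole is absent, so TemM is inactive.
Required activator TemM is absent, so *torA* is not transcribed.
So TorA is not produced.
Activator ZorA is present, so *ulmM* is transcribed.
→ *ulmM* is ON.
Quinate is absent, so PexN is inactive.
MoO₄²⁻ is absent, so MibE is active.
No repressor is bound and MibE is active, so *irpJ* is transcribed.
→ *irpJ* is ON.
Fe²⁺ is absent, so MibY is active.
With repressor MibY bound, *cilX* is not transcribed.
→ *cilX* is OFF.
2 of the 4 genes are transcribed.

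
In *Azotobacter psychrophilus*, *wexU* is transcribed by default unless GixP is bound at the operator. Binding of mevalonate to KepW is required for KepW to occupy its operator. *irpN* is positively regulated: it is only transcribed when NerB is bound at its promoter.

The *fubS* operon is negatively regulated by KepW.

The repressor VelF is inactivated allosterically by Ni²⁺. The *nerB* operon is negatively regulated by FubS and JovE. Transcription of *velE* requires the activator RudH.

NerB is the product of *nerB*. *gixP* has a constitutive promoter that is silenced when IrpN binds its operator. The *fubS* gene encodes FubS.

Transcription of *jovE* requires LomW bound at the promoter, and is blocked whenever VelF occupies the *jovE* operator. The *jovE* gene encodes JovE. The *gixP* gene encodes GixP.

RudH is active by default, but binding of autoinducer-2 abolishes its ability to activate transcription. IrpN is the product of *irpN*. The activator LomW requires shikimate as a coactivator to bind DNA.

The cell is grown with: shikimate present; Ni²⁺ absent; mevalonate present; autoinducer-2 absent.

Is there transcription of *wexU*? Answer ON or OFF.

ON

Mevalonate is present, so KepW is active.
With repressor KepW bound, *fubS* is not transcribed.
So FubS is not produced.
Shikimate is present, so LomW is active.
Ni²⁺ is absent, so VelF is active.
With repressor VelF bound, *jovE* is not transcribed.
So JovE is not produced.
With no repressor bound, *nerB* is transcribed.
So NerB is produced and active.
No repressor is bound and NerB is active, so *irpN* is transcribed.
So IrpN is produced and active.
With repressor IrpN bound, *gixP* is not transcribed.
So GixP is not produced.
With no repressor bound, *wexU* is transcribed.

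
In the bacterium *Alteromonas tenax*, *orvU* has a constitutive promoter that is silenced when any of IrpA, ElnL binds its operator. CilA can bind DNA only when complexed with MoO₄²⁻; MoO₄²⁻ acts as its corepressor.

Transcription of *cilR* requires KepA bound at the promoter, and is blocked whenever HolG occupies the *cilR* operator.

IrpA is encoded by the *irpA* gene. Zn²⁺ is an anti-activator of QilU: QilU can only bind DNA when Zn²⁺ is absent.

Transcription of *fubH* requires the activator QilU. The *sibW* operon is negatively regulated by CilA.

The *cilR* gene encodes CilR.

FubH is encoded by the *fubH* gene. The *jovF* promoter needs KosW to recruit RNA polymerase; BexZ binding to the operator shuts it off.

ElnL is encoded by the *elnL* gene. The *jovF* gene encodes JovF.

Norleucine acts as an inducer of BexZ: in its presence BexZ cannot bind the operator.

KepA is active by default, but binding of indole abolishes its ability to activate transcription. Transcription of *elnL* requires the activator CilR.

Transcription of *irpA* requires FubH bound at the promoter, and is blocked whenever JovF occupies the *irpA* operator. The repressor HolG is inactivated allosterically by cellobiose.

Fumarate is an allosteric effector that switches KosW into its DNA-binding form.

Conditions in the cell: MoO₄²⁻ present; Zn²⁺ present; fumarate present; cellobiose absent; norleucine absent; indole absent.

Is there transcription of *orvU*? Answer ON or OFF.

Zn²⁺ is present, so QilU is inactive.
Required activator QilU is absent, so *fubH* is not transcribed.
So FubH is not produced.
Norleucine is absent, so BexZ is active.
Fumarate is present, so KosW is active.
With repressor BexZ bound, *jovF* is not transcribed.
So JovF is not produced.
Required activator FubH is absent, so *irpA* is not transcribed.
So IrpA is not produced.
Indole is absent, so KepA is active.
Cellobiose is absent, so HolG is active.
With repressor HolG bound, *cilR* is not transcribed.
So CilR is not produced.
Required activator CilR is absent, so *elnL* is not transcribed.
So ElnL is not produced.
With no repressor bound, *orvU* is transcribed.

ON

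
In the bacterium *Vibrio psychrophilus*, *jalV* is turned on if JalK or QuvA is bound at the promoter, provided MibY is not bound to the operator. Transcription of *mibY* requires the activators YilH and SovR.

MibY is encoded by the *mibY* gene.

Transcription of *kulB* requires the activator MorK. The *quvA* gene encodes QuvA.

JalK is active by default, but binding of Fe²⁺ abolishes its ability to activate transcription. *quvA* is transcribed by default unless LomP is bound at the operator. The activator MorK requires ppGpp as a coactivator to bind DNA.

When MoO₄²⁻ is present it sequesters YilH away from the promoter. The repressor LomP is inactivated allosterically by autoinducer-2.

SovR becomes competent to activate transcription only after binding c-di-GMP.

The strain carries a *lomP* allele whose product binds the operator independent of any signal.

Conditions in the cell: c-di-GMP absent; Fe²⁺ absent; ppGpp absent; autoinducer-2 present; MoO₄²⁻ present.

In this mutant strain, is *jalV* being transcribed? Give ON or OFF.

ON

MoO₄²⁻ is present, so YilH is inactive.
c-di-GMP is absent, so SovR is inactive.
Required activator YilH is absent, so *mibY* is not transcribed.
So MibY is not produced.
Fe²⁺ is absent, so JalK is active.
LomP is constitutively active in this strain.
With repressor LomP bound, *quvA* is not transcribed.
So QuvA is not produced.
Activator JalK is present, so *jalV* is transcribed.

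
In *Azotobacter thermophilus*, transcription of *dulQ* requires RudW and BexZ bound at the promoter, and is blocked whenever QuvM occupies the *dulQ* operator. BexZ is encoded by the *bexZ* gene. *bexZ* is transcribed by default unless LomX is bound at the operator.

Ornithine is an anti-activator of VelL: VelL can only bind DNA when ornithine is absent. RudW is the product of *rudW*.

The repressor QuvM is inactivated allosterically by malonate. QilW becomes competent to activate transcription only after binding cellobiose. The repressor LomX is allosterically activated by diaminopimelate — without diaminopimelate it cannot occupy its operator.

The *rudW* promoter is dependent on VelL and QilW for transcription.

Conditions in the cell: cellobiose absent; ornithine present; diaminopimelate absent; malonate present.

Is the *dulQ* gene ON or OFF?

OFF

Ornithine is present, so VelL is inactive.
Cellobiose is absent, so QilW is inactive.
Required activator VelL is absent, so *rudW* is not transcribed.
So RudW is not produced.
Diaminopimelate is absent, so LomX is inactive.
With no repressor bound, *bexZ* is transcribed.
So BexZ is produced and active.
Malonate is present, so QuvM is inactive.
Required activator RudW is absent, so *dulQ* is not transcribed.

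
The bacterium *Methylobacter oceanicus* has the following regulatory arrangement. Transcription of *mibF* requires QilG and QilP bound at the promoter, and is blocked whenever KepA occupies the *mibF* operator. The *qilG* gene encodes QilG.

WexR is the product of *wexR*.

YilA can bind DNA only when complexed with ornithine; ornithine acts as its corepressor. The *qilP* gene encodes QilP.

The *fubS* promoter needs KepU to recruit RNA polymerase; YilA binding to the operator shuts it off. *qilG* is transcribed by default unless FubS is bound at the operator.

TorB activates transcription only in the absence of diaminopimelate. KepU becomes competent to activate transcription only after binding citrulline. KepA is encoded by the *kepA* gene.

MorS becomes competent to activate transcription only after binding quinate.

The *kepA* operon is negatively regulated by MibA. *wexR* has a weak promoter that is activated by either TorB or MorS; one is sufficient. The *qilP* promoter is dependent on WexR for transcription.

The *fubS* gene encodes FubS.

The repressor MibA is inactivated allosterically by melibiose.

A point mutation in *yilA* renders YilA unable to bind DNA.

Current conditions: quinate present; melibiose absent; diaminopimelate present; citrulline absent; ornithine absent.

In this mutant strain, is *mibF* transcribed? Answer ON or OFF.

Citrulline is absent, so KepU is inactive.
YilA is non-functional in this strain, so it has no effect.
Required activator KepU is absent, so *fubS* is not transcribed.
So FubS is not produced.
With no repressor bound, *qilG* is transcribed.
So QilG is produced and active.
Diaminopimelate is present, so TorB is inactive.
Quinate is present, so MorS is active.
Activator MorS is present, so *wexR* is transcribed.
So WexR is produced and active.
No repressor is bound and WexR is active, so *qilP* is transcribed.
So QilP is produced and active.
Melibiose is absent, so MibA is active.
With repressor MibA bound, *kepA* is not transcribed.
So KepA is not produced.
No repressor is bound and QilG and QilP are active, so *mibF* is transcribed.

ON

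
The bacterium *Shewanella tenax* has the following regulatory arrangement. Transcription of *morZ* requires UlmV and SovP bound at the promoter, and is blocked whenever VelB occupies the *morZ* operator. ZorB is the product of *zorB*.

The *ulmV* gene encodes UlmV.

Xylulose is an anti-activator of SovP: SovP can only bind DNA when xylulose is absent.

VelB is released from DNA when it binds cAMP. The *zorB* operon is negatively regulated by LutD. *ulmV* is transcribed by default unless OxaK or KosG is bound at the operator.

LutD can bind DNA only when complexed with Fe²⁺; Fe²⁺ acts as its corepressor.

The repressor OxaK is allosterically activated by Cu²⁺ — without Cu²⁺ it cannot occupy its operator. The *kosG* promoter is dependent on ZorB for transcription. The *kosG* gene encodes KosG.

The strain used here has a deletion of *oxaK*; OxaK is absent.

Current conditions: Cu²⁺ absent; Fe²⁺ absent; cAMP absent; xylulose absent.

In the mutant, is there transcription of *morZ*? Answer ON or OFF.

OFF

OxaK is non-functional in this strain, so it has no effect.
Fe²⁺ is absent, so LutD is inactive.
With no repressor bound, *zorB* is transcribed.
So ZorB is produced and active.
No repressor is bound and ZorB is active, so *kosG* is transcribed.
So KosG is produced and active.
With repressor KosG bound, *ulmV* is not transcribed.
So UlmV is not produced.
Xylulose is absent, so SovP is active.
cAMP is absent, so VelB is active.
With repressor VelB bound, *morZ* is not transcribed.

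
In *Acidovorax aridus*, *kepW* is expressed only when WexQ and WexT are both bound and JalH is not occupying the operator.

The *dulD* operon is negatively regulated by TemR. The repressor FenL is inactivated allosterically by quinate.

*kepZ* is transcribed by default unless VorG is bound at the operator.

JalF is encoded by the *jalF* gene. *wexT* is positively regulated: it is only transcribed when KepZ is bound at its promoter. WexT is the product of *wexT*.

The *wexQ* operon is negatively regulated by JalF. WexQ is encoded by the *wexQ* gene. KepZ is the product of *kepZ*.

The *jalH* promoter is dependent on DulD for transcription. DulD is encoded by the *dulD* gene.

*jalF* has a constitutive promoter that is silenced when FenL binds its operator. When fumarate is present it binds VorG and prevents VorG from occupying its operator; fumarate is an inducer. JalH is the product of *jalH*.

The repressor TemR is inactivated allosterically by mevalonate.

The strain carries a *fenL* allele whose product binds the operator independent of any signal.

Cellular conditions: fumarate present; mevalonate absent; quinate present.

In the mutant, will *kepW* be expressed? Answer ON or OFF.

Mevalonate is absent, so TemR is active.
With repressor TemR bound, *dulD* is not transcribed.
So DulD is not produced.
Required activator DulD is absent, so *jalH* is not transcribed.
So JalH is not produced.
FenL is constitutively active in this strain.
With repressor FenL bound, *jalF* is not transcribed.
So JalF is not produced.
With no repressor bound, *wexQ* is transcribed.
So WexQ is produced and active.
Fumarate is present, so VorG is inactive.
With no repressor bound, *kepZ* is transcribed.
So KepZ is produced and active.
No repressor is bound and KepZ is active, so *wexT* is transcribed.
So WexT is produced and active.
No repressor is bound and WexQ and WexT are active, so *kepW* is transcribed.

ON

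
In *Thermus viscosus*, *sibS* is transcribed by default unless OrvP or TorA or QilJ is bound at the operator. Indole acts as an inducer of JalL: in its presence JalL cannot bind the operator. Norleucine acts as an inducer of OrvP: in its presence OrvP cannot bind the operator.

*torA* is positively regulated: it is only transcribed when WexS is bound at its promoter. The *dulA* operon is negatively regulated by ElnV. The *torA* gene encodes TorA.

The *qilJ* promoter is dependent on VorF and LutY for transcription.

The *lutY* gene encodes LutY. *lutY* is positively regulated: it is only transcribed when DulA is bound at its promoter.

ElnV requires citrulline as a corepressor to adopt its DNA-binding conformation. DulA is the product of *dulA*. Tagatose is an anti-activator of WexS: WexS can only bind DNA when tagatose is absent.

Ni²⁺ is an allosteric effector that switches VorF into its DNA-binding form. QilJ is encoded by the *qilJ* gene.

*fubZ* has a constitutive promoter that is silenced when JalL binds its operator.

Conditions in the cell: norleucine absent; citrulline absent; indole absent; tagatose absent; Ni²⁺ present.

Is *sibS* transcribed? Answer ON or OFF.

Norleucine is absent, so OrvP is active.
Tagatose is absent, so WexS is active.
No repressor is bound and WexS is active, so *torA* is transcribed.
So TorA is produced and active.
Ni²⁺ is present, so VorF is active.
Citrulline is absent, so ElnV is inactive.
With no repressor bound, *dulA* is transcribed.
So DulA is produced and active.
No repressor is bound and DulA is active, so *lutY* is transcribed.
So LutY is produced and active.
No repressor is bound and VorF and LutY are active, so *qilJ* is transcribed.
So QilJ is produced and active.
With repressor OrvP bound, *sibS* is not transcribed.

OFF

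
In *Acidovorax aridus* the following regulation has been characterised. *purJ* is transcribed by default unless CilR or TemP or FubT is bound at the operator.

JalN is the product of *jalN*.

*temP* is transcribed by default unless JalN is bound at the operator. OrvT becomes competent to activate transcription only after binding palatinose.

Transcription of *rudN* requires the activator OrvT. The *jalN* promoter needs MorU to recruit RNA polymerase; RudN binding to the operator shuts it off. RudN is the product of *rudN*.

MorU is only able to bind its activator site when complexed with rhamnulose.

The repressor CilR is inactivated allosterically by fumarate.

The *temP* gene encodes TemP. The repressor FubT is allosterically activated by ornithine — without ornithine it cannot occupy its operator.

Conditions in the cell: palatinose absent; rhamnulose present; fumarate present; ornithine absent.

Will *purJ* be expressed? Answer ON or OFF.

ON

Fumarate is present, so CilR is inactive.
Rhamnulose is present, so MorU is active.
Palatinose is absent, so OrvT is inactive.
Required activator OrvT is absent, so *rudN* is not transcribed.
So RudN is not produced.
No repressor is bound and MorU is active, so *jalN* is transcribed.
So JalN is produced and active.
With repressor JalN bound, *temP* is not transcribed.
So TemP is not produced.
Ornithine is absent, so FubT is inactive.
With no repressor bound, *purJ* is transcribed.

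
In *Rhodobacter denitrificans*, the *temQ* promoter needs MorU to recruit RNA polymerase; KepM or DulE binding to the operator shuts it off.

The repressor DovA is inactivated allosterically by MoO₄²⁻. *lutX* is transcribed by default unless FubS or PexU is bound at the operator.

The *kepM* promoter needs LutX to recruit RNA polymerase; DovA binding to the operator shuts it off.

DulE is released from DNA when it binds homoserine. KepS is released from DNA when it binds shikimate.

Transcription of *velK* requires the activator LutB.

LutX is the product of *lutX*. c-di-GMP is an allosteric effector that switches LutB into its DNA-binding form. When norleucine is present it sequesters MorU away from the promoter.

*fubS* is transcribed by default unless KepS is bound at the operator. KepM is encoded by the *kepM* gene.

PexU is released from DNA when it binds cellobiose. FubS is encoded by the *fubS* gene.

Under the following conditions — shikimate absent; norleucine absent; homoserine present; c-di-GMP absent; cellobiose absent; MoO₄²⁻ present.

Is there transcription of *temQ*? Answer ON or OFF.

MoO₄²⁻ is present, so DovA is inactive.
Shikimate is absent, so KepS is active.
With repressor KepS bound, *fubS* is not transcribed.
So FubS is not produced.
Cellobiose is absent, so PexU is active.
With repressor PexU bound, *lutX* is not transcribed.
So LutX is not produced.
Required activator LutX is absent, so *kepM* is not transcribed.
So KepM is not produced.
Norleucine is absent, so MorU is active.
Homoserine is present, so DulE is inactive.
No repressor is bound and MorU is active, so *temQ* is transcribed.

ON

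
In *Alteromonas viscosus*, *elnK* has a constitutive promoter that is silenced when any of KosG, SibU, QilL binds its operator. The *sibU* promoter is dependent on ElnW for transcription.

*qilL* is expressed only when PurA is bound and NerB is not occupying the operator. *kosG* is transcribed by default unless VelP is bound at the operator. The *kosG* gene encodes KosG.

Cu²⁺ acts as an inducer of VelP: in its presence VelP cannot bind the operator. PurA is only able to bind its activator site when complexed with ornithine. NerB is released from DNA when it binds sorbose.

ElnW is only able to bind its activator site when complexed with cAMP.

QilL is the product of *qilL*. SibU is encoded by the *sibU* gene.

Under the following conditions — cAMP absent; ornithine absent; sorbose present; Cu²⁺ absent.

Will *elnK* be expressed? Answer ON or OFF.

ON

Cu²⁺ is absent, so VelP is active.
With repressor VelP bound, *kosG* is not transcribed.
So KosG is not produced.
cAMP is absent, so ElnW is inactive.
Required activator ElnW is absent, so *sibU* is not transcribed.
So SibU is not produced.
Ornithine is absent, so PurA is inactive.
Sorbose is present, so NerB is inactive.
Required activator PurA is absent, so *qilL* is not transcribed.
So QilL is not produced.
With no repressor bound, *elnK* is transcribed.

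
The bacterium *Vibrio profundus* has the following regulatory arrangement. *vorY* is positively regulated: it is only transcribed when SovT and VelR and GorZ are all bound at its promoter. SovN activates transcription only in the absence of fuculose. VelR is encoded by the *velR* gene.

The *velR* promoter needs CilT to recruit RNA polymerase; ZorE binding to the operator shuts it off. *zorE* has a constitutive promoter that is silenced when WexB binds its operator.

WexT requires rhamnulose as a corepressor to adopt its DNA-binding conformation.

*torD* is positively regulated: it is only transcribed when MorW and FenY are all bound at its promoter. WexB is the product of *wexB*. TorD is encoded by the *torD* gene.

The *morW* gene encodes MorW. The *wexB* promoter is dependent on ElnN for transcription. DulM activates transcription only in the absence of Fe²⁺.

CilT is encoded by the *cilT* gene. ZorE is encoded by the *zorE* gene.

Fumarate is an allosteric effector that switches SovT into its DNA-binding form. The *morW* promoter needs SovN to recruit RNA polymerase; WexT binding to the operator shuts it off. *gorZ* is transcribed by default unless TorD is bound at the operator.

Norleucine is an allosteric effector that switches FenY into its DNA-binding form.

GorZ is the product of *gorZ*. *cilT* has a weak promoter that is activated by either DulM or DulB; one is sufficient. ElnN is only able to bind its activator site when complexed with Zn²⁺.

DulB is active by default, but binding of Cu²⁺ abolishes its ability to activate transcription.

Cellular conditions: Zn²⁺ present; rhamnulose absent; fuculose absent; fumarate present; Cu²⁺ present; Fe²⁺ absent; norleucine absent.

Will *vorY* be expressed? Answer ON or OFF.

ON

Fumarate is present, so SovT is active.
Zn²⁺ is present, so ElnN is active.
No repressor is bound and ElnN is active, so *wexB* is transcribed.
So WexB is produced and active.
With repressor WexB bound, *zorE* is not transcribed.
So ZorE is not produced.
Fe²⁺ is absent, so DulM is active.
Cu²⁺ is present, so DulB is inactive.
Activator DulM is present, so *cilT* is transcribed.
So CilT is produced and active.
No repressor is bound and CilT is active, so *velR* is transcribed.
So VelR is produced and active.
Fuculose is absent, so SovN is active.
Rhamnulose is absent, so WexT is inactive.
No repressor is bound and SovN is active, so *morW* is transcribed.
So MorW is produced and active.
Norleucine is absent, so FenY is inactive.
Required activator FenY is absent, so *torD* is not transcribed.
So TorD is not produced.
With no repressor bound, *gorZ* is transcribed.
So GorZ is produced and active.
No repressor is bound and SovT and VelR and GorZ are active, so *vorY* is transcribed.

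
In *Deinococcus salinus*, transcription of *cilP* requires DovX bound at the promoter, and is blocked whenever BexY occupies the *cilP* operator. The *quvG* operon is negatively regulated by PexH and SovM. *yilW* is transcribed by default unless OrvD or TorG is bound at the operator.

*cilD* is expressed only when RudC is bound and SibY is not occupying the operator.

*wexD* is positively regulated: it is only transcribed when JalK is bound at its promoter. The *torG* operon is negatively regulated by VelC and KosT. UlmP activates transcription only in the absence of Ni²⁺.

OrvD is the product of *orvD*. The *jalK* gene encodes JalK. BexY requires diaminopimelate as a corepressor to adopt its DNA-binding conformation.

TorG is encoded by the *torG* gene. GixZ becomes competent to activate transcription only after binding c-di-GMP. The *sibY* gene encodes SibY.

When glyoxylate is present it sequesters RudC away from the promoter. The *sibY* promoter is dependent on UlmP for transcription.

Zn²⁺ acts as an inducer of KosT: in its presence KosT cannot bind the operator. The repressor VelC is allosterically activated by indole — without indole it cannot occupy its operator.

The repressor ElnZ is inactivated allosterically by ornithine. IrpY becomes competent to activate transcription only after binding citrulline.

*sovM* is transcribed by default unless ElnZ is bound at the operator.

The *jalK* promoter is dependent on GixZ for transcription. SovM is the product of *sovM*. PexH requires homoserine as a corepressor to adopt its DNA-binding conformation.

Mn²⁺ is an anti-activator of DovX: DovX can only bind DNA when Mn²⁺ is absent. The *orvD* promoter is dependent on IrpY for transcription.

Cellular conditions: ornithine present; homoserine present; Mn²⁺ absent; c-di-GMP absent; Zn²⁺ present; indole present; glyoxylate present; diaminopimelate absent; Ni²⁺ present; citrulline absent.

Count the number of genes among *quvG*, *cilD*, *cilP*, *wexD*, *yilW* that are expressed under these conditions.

2

Homoserine is present, so PexH is active.
Ornithine is present, so ElnZ is inactive.
With no repressor bound, *sovM* is transcribed.
So SovM is produced and active.
With repressor PexH bound, *quvG* is not transcribed.
→ *quvG* is OFF.
Ni²⁺ is present, so UlmP is inactive.
Required activator UlmP is absent, so *sibY* is not transcribed.
So SibY is not produced.
Glyoxylate is present, so RudC is inactive.
Required activator RudC is absent, so *cilD* is not transcribed.
→ *cilD* is OFF.
Diaminopimelate is absent, so BexY is inactive.
Mn²⁺ is absent, so DovX is active.
No repressor is bound and DovX is active, so *cilP* is transcribed.
→ *cilP* is ON.
c-di-GMP is absent, so GixZ is inactive.
Required activator GixZ is absent, so *jalK* is not transcribed.
So JalK is not produced.
Required activator JalK is absent, so *wexD* is not transcribed.
→ *wexD* is OFF.
Citrulline is absent, so IrpY is inactive.
Required activator IrpY is absent, so *orvD* is not transcribed.
So OrvD is not produced.
Indole is present, so VelC is active.
Zn²⁺ is present, so KosT is inactive.
With repressor VelC bound, *torG* is not transcribed.
So TorG is not produced.
With no repressor bound, *yilW* is transcribed.
→ *yilW* is ON.
2 of the 5 genes are transcribed.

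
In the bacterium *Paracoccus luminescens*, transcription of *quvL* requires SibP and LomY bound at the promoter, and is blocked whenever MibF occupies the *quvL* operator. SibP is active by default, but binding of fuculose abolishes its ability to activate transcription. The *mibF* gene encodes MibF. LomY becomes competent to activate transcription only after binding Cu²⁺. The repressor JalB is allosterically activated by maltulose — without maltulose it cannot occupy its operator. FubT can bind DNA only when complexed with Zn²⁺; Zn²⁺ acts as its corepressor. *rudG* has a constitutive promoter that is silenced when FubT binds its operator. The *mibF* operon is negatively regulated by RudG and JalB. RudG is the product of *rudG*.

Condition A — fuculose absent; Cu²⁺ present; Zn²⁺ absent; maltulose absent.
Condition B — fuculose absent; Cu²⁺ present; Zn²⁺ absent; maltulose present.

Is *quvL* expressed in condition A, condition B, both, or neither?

both

Condition A:
Fuculose is absent, so SibP is active.
Cu²⁺ is present, so LomY is active.
Zn²⁺ is absent, so FubT is inactive.
With no repressor bound, *rudG* is transcribed.
So RudG is produced and active.
Maltulose is absent, so JalB is inactive.
With repressor RudG bound, *mibF* is not transcribed.
So MibF is not produced.
No repressor is bound and SibP and LomY are active, so *quvL* is transcribed.
→ *quvL* is ON in A.
Condition B:
Fuculose is absent, so SibP is active.
Cu²⁺ is present, so LomY is active.
Zn²⁺ is absent, so FubT is inactive.
With no repressor bound, *rudG* is transcribed.
So RudG is produced and active.
Maltulose is present, so JalB is active.
With repressor RudG bound, *mibF* is not transcribed.
So MibF is not produced.
No repressor is bound and SibP and LomY are active, so *quvL* is transcribed.
→ *quvL* is ON in B.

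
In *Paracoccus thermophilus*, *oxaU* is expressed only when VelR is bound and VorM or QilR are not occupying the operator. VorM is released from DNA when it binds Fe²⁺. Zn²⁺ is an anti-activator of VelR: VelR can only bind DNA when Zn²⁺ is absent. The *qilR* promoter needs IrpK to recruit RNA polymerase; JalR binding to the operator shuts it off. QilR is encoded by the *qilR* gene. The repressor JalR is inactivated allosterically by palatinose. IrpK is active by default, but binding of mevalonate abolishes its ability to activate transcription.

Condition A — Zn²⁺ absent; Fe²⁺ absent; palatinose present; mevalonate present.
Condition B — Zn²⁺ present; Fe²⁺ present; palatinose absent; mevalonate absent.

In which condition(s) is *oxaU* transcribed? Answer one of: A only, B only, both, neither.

Condition A:
Zn²⁺ is absent, so VelR is active.
Fe²⁺ is absent, so VorM is active.
Palatinose is present, so JalR is inactive.
Mevalonate is present, so IrpK is inactive.
Required activator IrpK is absent, so *qilR* is not transcribed.
So QilR is not produced.
With repressor VorM bound, *oxaU* is not transcribed.
→ *oxaU* is OFF in A.
Condition B:
Zn²⁺ is present, so VelR is inactive.
Fe²⁺ is present, so VorM is inactive.
Palatinose is absent, so JalR is active.
Mevalonate is absent, so IrpK is active.
With repressor JalR bound, *qilR* is not transcribed.
So QilR is not produced.
Required activator VelR is absent, so *oxaU* is not transcribed.
→ *oxaU* is OFF in B.

neither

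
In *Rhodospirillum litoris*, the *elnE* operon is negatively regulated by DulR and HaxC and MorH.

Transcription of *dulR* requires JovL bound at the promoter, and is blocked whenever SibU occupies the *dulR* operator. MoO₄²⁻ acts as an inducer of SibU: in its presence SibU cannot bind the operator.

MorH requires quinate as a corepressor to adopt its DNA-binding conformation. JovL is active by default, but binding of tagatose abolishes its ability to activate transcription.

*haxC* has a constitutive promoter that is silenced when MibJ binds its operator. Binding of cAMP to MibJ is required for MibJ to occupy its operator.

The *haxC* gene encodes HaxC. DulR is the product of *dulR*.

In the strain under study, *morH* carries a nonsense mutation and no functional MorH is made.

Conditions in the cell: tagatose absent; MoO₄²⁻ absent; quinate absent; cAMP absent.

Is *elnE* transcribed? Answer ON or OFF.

MoO₄²⁻ is absent, so SibU is active.
Tagatose is absent, so JovL is active.
With repressor SibU bound, *dulR* is not transcribed.
So DulR is not produced.
cAMP is absent, so MibJ is inactive.
With no repressor bound, *haxC* is transcribed.
So HaxC is produced and active.
MorH is non-functional in this strain, so it has no effect.
With repressor HaxC bound, *elnE* is not transcribed.

OFF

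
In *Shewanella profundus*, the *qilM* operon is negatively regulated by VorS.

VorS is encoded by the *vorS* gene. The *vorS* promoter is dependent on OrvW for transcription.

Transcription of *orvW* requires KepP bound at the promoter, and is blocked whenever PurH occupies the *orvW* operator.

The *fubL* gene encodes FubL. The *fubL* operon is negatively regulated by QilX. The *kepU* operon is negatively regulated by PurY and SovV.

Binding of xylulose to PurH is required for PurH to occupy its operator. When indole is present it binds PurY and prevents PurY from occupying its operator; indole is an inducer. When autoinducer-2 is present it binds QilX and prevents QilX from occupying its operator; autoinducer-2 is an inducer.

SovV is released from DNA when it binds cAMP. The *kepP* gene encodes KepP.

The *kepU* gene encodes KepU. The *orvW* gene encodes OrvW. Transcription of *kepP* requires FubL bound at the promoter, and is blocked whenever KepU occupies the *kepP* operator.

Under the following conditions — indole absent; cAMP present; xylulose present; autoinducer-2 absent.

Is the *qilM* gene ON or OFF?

Indole is absent, so PurY is active.
cAMP is present, so SovV is inactive.
With repressor PurY bound, *kepU* is not transcribed.
So KepU is not produced.
Autoinducer-2 is absent, so QilX is active.
With repressor QilX bound, *fubL* is not transcribed.
So FubL is not produced.
Required activator FubL is absent, so *kepP* is not transcribed.
So KepP is not produced.
Xylulose is present, so PurH is active.
With repressor PurH bound, *orvW* is not transcribed.
So OrvW is not produced.
Required activator OrvW is absent, so *vorS* is not transcribed.
So VorS is not produced.
With no repressor bound, *qilM* is transcribed.

ON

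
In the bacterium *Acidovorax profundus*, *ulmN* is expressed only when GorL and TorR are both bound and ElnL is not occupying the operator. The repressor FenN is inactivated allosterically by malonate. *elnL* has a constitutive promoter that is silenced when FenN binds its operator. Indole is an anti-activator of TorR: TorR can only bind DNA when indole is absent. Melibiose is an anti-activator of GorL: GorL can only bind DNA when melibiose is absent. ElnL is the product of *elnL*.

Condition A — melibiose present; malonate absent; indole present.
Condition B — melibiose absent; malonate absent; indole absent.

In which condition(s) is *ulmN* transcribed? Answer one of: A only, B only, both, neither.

B only

Condition A:
Melibiose is present, so GorL is inactive.
Malonate is absent, so FenN is active.
With repressor FenN bound, *elnL* is not transcribed.
So ElnL is not produced.
Indole is present, so TorR is inactive.
Required activator GorL is absent, so *ulmN* is not transcribed.
→ *ulmN* is OFF in A.
Condition B:
Melibiose is absent, so GorL is active.
Malonate is absent, so FenN is active.
With repressor FenN bound, *elnL* is not transcribed.
So ElnL is not produced.
Indole is absent, so TorR is active.
No repressor is bound and GorL and TorR are active, so *ulmN* is transcribed.
→ *ulmN* is ON in B.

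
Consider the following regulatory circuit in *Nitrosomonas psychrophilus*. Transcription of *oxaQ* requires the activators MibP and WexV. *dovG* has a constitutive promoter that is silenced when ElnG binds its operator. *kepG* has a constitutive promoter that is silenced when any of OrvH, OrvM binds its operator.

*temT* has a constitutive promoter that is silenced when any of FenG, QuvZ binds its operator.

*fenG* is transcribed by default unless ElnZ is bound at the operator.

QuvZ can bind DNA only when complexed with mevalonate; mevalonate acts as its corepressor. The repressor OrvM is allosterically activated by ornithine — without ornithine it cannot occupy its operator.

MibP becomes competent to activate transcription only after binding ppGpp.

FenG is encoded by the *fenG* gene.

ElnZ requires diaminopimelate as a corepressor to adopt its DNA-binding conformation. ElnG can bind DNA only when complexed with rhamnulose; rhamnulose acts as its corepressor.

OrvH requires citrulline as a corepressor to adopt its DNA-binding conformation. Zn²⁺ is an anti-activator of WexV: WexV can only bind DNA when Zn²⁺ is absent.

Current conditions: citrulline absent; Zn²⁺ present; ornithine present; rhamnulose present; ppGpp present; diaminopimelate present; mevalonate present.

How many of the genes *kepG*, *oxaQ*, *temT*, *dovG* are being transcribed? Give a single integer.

Citrulline is absent, so OrvH is inactive.
Ornithine is present, so OrvM is active.
With repressor OrvM bound, *kepG* is not transcribed.
→ *kepG* is OFF.
ppGpp is present, so MibP is active.
Zn²⁺ is present, so WexV is inactive.
Required activator WexV is absent, so *oxaQ* is not transcribed.
→ *oxaQ* is OFF.
Diaminopimelate is present, so ElnZ is active.
With repressor ElnZ bound, *fenG* is not transcribed.
So FenG is not produced.
Mevalonate is present, so QuvZ is active.
With repressor QuvZ bound, *temT* is not transcribed.
→ *temT* is OFF.
Rhamnulose is present, so ElnG is active.
With repressor ElnG bound, *dovG* is not transcribed.
→ *dovG* is OFF.
0 of the 4 genes are transcribed.

0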